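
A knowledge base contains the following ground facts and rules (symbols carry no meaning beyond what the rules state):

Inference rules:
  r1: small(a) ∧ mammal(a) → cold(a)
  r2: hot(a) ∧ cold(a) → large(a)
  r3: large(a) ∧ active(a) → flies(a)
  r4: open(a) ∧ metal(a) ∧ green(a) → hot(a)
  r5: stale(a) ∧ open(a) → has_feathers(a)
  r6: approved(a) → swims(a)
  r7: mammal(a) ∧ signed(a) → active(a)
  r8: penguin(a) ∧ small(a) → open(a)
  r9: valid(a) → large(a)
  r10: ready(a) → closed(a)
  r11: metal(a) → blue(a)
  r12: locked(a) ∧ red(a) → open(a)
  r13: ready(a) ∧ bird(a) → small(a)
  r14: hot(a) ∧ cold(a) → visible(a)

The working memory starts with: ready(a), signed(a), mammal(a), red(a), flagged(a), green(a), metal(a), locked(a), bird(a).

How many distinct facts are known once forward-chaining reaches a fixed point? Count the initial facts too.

19

Round 1: r7 [mammal(a) ∧ signed(a) → active(a)]; r10 [ready(a) → closed(a)]; r11 [metal(a) → blue(a)]; r12 [locked(a) ∧ red(a) → open(a)]; r13 [ready(a) ∧ bird(a) → small(a)]. Adds active(a), closed(a), blue(a), open(a), small(a).
Round 2: r1 [small(a) ∧ mammal(a) → cold(a)]; r4 [open(a) ∧ metal(a) ∧ green(a) → hot(a)]. Adds cold(a), hot(a).
Round 3: r2 [hot(a) ∧ cold(a) → large(a)]; r14 [hot(a) ∧ cold(a) → visible(a)]. Adds large(a), visible(a).
Round 4: r3 [large(a) ∧ active(a) → flies(a)]. Adds flies(a).
Closure: {active(a), bird(a), blue(a), closed(a), cold(a), flagged(a), flies(a), green(a), hot(a), large(a), locked(a), mammal(a), metal(a), open(a), ready(a), red(a), signed(a), small(a), visible(a)} — 19 facts.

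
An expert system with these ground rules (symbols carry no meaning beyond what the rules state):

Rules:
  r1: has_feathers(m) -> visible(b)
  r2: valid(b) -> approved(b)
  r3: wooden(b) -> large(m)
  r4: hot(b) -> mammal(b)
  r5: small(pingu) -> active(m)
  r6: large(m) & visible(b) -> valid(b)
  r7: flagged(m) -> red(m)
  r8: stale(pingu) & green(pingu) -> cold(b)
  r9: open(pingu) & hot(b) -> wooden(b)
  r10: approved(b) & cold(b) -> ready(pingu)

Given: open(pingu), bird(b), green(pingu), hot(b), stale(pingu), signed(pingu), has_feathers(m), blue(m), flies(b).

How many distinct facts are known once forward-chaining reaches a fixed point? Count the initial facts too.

Round 1: r1 [has_feathers(m) -> visible(b)]; r4 [hot(b) -> mammal(b)]; r8 [stale(pingu) & green(pingu) -> cold(b)]; r9 [open(pingu) & hot(b) -> wooden(b)]. New: visible(b), mammal(b), cold(b), wooden(b).
Round 2: r3 [wooden(b) -> large(m)]. New: large(m).
Round 3: r6 [large(m) & visible(b) -> valid(b)]. New: valid(b).
Round 4: r2 [valid(b) -> approved(b)]. New: approved(b).
Round 5: r10 [approved(b) & cold(b) -> ready(pingu)]. New: ready(pingu).
Closure: {approved(b), bird(b), blue(m), cold(b), flies(b), green(pingu), has_feathers(m), hot(b), large(m), mammal(b), open(pingu), ready(pingu), signed(pingu), stale(pingu), valid(b), visible(b), wooden(b)} — 17 facts.

17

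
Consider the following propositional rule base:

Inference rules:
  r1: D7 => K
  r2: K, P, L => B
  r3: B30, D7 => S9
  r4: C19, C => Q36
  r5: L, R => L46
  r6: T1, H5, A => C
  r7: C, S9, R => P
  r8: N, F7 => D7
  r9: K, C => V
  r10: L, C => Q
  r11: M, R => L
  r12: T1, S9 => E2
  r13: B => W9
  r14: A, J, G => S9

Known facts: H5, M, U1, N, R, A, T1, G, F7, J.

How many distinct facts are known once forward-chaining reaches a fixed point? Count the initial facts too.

[1] r6 [T1, H5, A => C]; r8 [N, F7 => D7]; r11 [M, R => L]; r14 [A, J, G => S9]. ⇒ new: C, D7, L, S9.
[2] r1 [D7 => K]; r5 [L, R => L46]; r7 [C, S9, R => P]; r10 [L, C => Q]; r12 [T1, S9 => E2]. ⇒ new: K, L46, P, Q, E2.
[3] r2 [K, P, L => B]; r9 [K, C => V]. ⇒ new: B, V.
[4] r13 [B => W9]. ⇒ new: W9.
Closure: {A, B, C, D7, E2, F7, G, H5, J, K, L, L46, M, N, P, Q, R, S9, T1, U1, V, W9} — 22 facts.

22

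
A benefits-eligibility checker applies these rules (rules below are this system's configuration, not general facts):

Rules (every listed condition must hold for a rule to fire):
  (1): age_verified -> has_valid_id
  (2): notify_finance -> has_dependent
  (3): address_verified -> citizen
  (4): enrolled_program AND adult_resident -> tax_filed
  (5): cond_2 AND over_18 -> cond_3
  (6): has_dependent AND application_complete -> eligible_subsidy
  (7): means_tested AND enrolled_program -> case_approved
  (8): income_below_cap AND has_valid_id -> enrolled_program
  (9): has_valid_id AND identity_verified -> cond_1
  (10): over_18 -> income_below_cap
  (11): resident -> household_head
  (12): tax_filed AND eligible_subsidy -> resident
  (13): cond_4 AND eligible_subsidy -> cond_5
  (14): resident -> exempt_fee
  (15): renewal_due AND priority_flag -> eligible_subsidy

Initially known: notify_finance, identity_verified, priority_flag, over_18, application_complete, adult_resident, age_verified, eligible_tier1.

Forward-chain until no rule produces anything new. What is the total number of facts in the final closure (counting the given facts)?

[1] (1) [age_verified -> has_valid_id]; (2) [notify_finance -> has_dependent]; (10) [over_18 -> income_below_cap]. ⇒ new: has_valid_id, has_dependent, income_below_cap.
[2] (6) [has_dependent AND application_complete -> eligible_subsidy]; (8) [income_below_cap AND has_valid_id -> enrolled_program]; (9) [has_valid_id AND identity_verified -> cond_1]. ⇒ new: eligible_subsidy, enrolled_program, cond_1.
[3] (4) [enrolled_program AND adult_resident -> tax_filed]. ⇒ new: tax_filed.
[4] (12) [tax_filed AND eligible_subsidy -> resident]. ⇒ new: resident.
[5] (11) [resident -> household_head]; (14) [resident -> exempt_fee]. ⇒ new: household_head, exempt_fee.
Closure: {adult_resident, age_verified, application_complete, cond_1, eligible_subsidy, eligible_tier1, enrolled_program, exempt_fee, has_dependent, has_valid_id, household_head, identity_verified, income_below_cap, notify_finance, over_18, priority_flag, resident, tax_filed} — 18 facts.

18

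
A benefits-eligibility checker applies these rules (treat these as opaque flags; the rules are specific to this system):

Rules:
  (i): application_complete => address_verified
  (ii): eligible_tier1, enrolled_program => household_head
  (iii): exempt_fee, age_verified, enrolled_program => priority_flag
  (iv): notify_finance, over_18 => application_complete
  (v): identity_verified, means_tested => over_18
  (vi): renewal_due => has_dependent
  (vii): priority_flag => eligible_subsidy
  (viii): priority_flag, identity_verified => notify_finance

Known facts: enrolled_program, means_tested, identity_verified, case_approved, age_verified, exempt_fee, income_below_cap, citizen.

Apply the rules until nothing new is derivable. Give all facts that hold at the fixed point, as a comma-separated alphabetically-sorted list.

address_verified, age_verified, application_complete, case_approved, citizen, eligible_subsidy, enrolled_program, exempt_fee, identity_verified, income_below_cap, means_tested, notify_finance, over_18, priority_flag

Round 1 — (iii), (v), derive priority_flag, over_18.
Round 2 — (vii), (viii), derive eligible_subsidy, notify_finance.
Round 3 — (iv), derive application_complete.
Round 4 — (i), derive address_verified.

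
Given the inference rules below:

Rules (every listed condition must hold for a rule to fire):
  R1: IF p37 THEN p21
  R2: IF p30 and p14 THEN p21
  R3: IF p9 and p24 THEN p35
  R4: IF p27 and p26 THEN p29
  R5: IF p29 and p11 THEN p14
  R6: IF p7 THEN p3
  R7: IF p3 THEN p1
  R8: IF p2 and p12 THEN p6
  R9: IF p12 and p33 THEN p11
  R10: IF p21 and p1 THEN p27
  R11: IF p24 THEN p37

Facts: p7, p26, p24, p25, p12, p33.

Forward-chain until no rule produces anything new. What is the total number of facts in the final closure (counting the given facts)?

Round 1 — R6, R9, R11, derive p3, p11, p37.
Round 2 — R1, R7, derive p21, p1.
Round 3 — R10, derive p27.
Round 4 — R4, derive p29.
Round 5 — R5, derive p14.
Closure: {p1, p11, p12, p14, p21, p24, p25, p26, p27, p29, p3, p33, p37, p7} — 14 facts.

14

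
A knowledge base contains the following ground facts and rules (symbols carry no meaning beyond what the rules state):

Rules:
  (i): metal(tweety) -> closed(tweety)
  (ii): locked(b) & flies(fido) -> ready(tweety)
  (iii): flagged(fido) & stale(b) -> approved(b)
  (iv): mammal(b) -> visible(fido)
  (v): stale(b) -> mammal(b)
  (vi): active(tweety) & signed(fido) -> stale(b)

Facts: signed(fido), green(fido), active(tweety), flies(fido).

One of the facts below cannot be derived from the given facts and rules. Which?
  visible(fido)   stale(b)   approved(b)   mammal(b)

Round 1 — (vi), derive stale(b).
Round 2 — (v), derive mammal(b).
Round 3 — (iv), derive visible(fido).
Derived: visible(fido) (round 3), stale(b) (round 1), mammal(b) (round 2). approved(b) never appears in any round.

approved(b)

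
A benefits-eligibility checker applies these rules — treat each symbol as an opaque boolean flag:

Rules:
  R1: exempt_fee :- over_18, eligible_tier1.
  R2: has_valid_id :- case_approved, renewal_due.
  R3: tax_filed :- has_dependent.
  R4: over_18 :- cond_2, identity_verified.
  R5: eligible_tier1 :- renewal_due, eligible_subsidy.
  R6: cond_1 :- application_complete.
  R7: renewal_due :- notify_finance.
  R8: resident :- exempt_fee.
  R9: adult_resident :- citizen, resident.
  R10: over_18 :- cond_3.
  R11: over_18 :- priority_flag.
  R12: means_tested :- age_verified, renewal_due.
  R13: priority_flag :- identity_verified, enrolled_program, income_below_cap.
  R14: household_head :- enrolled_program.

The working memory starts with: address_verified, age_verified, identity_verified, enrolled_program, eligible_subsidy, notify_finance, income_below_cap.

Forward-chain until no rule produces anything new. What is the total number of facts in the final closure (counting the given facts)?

15

Round 1 — R7, R13, R14, derive renewal_due, priority_flag, household_head.
Round 2 — R5, R11, R12, derive eligible_tier1, over_18, means_tested.
Round 3 — R1, derive exempt_fee.
Round 4 — R8, derive resident.
Closure: {address_verified, age_verified, eligible_subsidy, eligible_tier1, enrolled_program, exempt_fee, household_head, identity_verified, income_below_cap, means_tested, notify_finance, over_18, priority_flag, renewal_due, resident} — 15 facts.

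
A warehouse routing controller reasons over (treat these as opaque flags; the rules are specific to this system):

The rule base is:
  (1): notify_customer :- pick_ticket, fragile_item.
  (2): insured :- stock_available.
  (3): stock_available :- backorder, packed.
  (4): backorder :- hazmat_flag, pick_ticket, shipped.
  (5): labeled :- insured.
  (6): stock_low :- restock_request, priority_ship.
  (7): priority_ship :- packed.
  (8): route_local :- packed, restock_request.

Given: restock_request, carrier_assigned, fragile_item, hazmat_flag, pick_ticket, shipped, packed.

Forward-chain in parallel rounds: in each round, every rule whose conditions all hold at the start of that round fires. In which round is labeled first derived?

4

[1] (1) [notify_customer :- pick_ticket, fragile_item.]; (4) [backorder :- hazmat_flag, pick_ticket, shipped.]; (7) [priority_ship :- packed.]; (8) [route_local :- packed, restock_request.]. ⇒ new: notify_customer, backorder, priority_ship, route_local.
[2] (3) [stock_available :- backorder, packed.]; (6) [stock_low :- restock_request, priority_ship.]. ⇒ new: stock_available, stock_low.
[3] (2) [insured :- stock_available.]. ⇒ new: insured.
[4] (5) [labeled :- insured.]. ⇒ new: labeled.
labeled first appears in round 4.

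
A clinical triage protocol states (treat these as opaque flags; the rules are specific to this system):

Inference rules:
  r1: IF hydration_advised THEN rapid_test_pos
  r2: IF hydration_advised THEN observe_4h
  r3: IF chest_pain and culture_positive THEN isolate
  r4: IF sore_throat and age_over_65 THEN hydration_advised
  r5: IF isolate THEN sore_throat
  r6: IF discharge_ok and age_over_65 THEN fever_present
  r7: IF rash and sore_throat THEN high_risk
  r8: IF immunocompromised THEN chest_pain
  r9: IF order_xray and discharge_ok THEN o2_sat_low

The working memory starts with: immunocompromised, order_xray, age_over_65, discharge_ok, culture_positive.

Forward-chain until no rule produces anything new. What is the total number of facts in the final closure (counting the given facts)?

[1] r6 [IF discharge_ok and age_over_65 THEN fever_present]; r8 [IF immunocompromised THEN chest_pain]; r9 [IF order_xray and discharge_ok THEN o2_sat_low]. ⇒ new: fever_present, chest_pain, o2_sat_low.
[2] r3 [IF chest_pain and culture_positive THEN isolate]. ⇒ new: isolate.
[3] r5 [IF isolate THEN sore_throat]. ⇒ new: sore_throat.
[4] r4 [IF sore_throat and age_over_65 THEN hydration_advised]. ⇒ new: hydration_advised.
[5] r1 [IF hydration_advised THEN rapid_test_pos]; r2 [IF hydration_advised THEN observe_4h]. ⇒ new: rapid_test_pos, observe_4h.
Closure: {age_over_65, chest_pain, culture_positive, discharge_ok, fever_present, hydration_advised, immunocompromised, isolate, o2_sat_low, observe_4h, order_xray, rapid_test_pos, sore_throat} — 13 facts.

13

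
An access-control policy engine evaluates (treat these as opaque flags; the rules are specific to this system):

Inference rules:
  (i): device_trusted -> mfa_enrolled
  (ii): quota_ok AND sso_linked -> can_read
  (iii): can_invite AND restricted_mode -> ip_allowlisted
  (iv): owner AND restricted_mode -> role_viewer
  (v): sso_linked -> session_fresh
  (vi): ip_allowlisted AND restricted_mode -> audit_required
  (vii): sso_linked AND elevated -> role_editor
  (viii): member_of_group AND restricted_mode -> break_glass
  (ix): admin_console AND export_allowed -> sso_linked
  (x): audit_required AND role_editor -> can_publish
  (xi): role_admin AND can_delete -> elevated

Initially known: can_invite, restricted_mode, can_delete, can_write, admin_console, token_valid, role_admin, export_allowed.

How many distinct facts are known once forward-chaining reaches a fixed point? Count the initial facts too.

15

Round 1 fires (iii), (ix), (xi), giving ip_allowlisted, sso_linked, elevated.
Round 2 fires (v), (vi), (vii), giving session_fresh, audit_required, role_editor.
Round 3 fires (x), giving can_publish.
Closure: {admin_console, audit_required, can_delete, can_invite, can_publish, can_write, elevated, export_allowed, ip_allowlisted, restricted_mode, role_admin, role_editor, session_fresh, sso_linked, token_valid} — 15 facts.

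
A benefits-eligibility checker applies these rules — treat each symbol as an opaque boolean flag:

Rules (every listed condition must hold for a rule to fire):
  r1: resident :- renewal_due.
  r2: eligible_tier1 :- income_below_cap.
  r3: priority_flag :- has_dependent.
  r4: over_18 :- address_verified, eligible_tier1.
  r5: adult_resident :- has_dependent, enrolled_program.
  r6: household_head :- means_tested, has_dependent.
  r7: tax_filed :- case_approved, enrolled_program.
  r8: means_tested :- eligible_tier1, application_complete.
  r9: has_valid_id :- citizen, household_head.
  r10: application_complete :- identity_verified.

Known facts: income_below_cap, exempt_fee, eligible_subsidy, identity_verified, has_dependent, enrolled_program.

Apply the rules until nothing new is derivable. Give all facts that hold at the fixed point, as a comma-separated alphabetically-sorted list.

Round 1: r2 [eligible_tier1 :- income_below_cap.]; r3 [priority_flag :- has_dependent.]; r5 [adult_resident :- has_dependent, enrolled_program.]; r10 [application_complete :- identity_verified.]. New: eligible_tier1, priority_flag, adult_resident, application_complete.
Round 2: r8 [means_tested :- eligible_tier1, application_complete.]. New: means_tested.
Round 3: r6 [household_head :- means_tested, has_dependent.]. New: household_head.

adult_resident, application_complete, eligible_subsidy, eligible_tier1, enrolled_program, exempt_fee, has_dependent, household_head, identity_verified, income_below_cap, means_tested, priority_flag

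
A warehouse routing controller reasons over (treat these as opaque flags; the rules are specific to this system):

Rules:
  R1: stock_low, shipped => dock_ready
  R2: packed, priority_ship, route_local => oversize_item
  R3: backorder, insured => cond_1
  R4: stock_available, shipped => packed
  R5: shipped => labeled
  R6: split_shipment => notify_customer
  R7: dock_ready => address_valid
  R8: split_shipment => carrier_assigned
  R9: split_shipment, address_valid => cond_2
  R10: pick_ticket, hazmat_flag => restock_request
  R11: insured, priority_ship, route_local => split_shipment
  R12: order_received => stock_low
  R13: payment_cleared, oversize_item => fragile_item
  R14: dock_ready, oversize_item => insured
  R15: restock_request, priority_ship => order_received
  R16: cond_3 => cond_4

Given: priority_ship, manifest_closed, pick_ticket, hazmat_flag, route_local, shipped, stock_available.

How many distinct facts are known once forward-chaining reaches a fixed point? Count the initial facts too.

Round 1: R4 [stock_available, shipped => packed]; R5 [shipped => labeled]; R10 [pick_ticket, hazmat_flag => restock_request]. New: packed, labeled, restock_request.
Round 2: R2 [packed, priority_ship, route_local => oversize_item]; R15 [restock_request, priority_ship => order_received]. New: oversize_item, order_received.
Round 3: R12 [order_received => stock_low]. New: stock_low.
Round 4: R1 [stock_low, shipped => dock_ready]. New: dock_ready.
Round 5: R7 [dock_ready => address_valid]; R14 [dock_ready, oversize_item => insured]. New: address_valid, insured.
Round 6: R11 [insured, priority_ship, route_local => split_shipment]. New: split_shipment.
Round 7: R6 [split_shipment => notify_customer]; R8 [split_shipment => carrier_assigned]; R9 [split_shipment, address_valid => cond_2]. New: notify_customer, carrier_assigned, cond_2.
Closure: {address_valid, carrier_assigned, cond_2, dock_ready, hazmat_flag, insured, labeled, manifest_closed, notify_customer, order_received, oversize_item, packed, pick_ticket, priority_ship, restock_request, route_local, shipped, split_shipment, stock_available, stock_low} — 20 facts.

20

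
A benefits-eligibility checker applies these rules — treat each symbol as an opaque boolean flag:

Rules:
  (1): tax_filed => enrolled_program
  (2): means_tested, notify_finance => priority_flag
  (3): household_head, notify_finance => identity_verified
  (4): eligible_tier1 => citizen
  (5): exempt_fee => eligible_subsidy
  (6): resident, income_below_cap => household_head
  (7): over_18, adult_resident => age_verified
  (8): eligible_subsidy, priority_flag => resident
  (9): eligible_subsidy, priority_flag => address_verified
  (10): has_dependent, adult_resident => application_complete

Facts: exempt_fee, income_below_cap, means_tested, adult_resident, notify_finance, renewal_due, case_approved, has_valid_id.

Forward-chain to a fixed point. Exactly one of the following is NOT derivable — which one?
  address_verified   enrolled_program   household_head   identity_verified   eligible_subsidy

enrolled_program

Round 1: (2) [means_tested, notify_finance => priority_flag]; (5) [exempt_fee => eligible_subsidy]. Adds priority_flag, eligible_subsidy.
Round 2: (8) [eligible_subsidy, priority_flag => resident]; (9) [eligible_subsidy, priority_flag => address_verified]. Adds resident, address_verified.
Round 3: (6) [resident, income_below_cap => household_head]. Adds household_head.
Round 4: (3) [household_head, notify_finance => identity_verified]. Adds identity_verified.
Derived: household_head (round 3), identity_verified (round 4), address_verified (round 2), eligible_subsidy (round 1). enrolled_program never appears in any round.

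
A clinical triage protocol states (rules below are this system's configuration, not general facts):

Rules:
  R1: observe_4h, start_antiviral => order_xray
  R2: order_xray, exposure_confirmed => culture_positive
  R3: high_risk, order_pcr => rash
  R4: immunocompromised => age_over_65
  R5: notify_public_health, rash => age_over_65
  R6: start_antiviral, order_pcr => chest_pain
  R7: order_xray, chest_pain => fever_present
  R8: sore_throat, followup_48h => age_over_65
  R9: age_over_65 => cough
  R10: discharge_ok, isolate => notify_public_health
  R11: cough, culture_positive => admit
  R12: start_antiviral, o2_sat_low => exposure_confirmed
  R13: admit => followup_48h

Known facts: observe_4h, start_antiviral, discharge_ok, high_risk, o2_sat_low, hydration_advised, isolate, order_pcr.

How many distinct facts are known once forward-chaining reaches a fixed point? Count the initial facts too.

19

Round 1 fires R1, R3, R6, R10, R12, giving order_xray, rash, chest_pain, notify_public_health, exposure_confirmed.
Round 2 fires R2, R5, R7, giving culture_positive, age_over_65, fever_present.
Round 3 fires R9, giving cough.
Round 4 fires R11, giving admit.
Round 5 fires R13, giving followup_48h.
Closure: {admit, age_over_65, chest_pain, cough, culture_positive, discharge_ok, exposure_confirmed, fever_present, followup_48h, high_risk, hydration_advised, isolate, notify_public_health, o2_sat_low, observe_4h, order_pcr, order_xray, rash, start_antiviral} — 19 facts.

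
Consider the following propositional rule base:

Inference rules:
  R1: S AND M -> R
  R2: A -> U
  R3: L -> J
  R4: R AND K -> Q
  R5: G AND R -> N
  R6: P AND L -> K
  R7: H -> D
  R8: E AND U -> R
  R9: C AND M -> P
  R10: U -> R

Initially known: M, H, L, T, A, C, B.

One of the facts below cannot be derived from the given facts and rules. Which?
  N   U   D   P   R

Round 1 fires R2, R3, R7, R9, giving U, J, D, P.
Round 2 fires R6, R10, giving K, R.
Round 3 fires R4, giving Q.
Derived: R (round 2), D (round 1), P (round 1), U (round 1). N never appears in any round.

N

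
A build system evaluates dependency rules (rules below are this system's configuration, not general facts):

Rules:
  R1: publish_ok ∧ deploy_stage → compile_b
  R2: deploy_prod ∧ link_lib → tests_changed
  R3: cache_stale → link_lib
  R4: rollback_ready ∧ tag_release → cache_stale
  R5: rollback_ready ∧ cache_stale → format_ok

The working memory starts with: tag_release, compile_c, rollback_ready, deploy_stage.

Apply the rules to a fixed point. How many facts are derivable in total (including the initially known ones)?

Round 1 fires R4, giving cache_stale.
Round 2 fires R3, R5, giving link_lib, format_ok.
Closure: {cache_stale, compile_c, deploy_stage, format_ok, link_lib, rollback_ready, tag_release} — 7 facts.

7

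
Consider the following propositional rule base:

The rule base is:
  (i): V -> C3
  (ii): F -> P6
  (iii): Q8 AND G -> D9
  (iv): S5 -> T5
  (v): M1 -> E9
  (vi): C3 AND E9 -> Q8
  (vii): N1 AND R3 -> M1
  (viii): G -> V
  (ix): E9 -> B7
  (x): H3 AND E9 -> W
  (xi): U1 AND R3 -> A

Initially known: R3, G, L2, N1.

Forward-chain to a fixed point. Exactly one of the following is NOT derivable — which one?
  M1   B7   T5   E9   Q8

T5

Round 1: (vii) [N1 AND R3 -> M1]; (viii) [G -> V]. New: M1, V.
Round 2: (i) [V -> C3]; (v) [M1 -> E9]. New: C3, E9.
Round 3: (vi) [C3 AND E9 -> Q8]; (ix) [E9 -> B7]. New: Q8, B7.
Round 4: (iii) [Q8 AND G -> D9]. New: D9.
Derived: M1 (round 1), Q8 (round 3), B7 (round 3), E9 (round 2). T5 never appears in any round.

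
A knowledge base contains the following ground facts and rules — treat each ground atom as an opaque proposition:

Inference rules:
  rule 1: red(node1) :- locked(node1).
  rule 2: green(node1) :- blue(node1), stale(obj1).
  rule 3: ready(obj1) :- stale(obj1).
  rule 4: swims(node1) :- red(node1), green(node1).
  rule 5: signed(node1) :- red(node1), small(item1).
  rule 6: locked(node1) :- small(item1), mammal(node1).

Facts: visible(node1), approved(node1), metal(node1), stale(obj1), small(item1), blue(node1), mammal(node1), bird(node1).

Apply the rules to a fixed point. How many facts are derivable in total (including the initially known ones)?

14

Round 1: rule 2 [green(node1) :- blue(node1), stale(obj1).]; rule 3 [ready(obj1) :- stale(obj1).]; rule 6 [locked(node1) :- small(item1), mammal(node1).]. Adds green(node1), ready(obj1), locked(node1).
Round 2: rule 1 [red(node1) :- locked(node1).]. Adds red(node1).
Round 3: rule 4 [swims(node1) :- red(node1), green(node1).]; rule 5 [signed(node1) :- red(node1), small(item1).]. Adds swims(node1), signed(node1).
Closure: {approved(node1), bird(node1), blue(node1), green(node1), locked(node1), mammal(node1), metal(node1), ready(obj1), red(node1), signed(node1), small(item1), stale(obj1), swims(node1), visible(node1)} — 14 facts.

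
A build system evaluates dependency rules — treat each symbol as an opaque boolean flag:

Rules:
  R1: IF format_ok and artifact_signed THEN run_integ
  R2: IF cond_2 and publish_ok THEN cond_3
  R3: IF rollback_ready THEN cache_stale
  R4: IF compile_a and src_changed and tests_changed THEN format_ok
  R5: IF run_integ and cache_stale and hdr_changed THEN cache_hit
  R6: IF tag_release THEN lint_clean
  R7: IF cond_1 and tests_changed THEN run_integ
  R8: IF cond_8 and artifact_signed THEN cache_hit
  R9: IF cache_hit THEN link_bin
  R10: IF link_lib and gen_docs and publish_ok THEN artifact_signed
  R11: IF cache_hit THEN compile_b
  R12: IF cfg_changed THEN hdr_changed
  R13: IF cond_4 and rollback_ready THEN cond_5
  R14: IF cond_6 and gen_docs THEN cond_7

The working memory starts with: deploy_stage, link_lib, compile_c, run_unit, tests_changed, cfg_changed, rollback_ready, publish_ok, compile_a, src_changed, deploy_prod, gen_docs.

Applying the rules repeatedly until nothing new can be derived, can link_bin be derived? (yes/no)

Round 1: R3 [IF rollback_ready THEN cache_stale]; R4 [IF compile_a and src_changed and tests_changed THEN format_ok]; R10 [IF link_lib and gen_docs and publish_ok THEN artifact_signed]; R12 [IF cfg_changed THEN hdr_changed]. Adds cache_stale, format_ok, artifact_signed, hdr_changed.
Round 2: R1 [IF format_ok and artifact_signed THEN run_integ]. Adds run_integ.
Round 3: R5 [IF run_integ and cache_stale and hdr_changed THEN cache_hit]. Adds cache_hit.
Round 4: R9 [IF cache_hit THEN link_bin]; R11 [IF cache_hit THEN compile_b]. Adds link_bin, compile_b.
link_bin appears in round 4, so it is derivable.

yes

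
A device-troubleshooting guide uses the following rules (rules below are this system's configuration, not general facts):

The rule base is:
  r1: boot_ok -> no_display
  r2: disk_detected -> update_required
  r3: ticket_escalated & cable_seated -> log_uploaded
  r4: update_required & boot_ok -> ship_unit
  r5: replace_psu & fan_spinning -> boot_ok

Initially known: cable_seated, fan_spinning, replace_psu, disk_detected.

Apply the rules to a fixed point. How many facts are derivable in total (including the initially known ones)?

Round 1: r2 [disk_detected -> update_required]; r5 [replace_psu & fan_spinning -> boot_ok]. New: update_required, boot_ok.
Round 2: r1 [boot_ok -> no_display]; r4 [update_required & boot_ok -> ship_unit]. New: no_display, ship_unit.
Closure: {boot_ok, cable_seated, disk_detected, fan_spinning, no_display, replace_psu, ship_unit, update_required} — 8 facts.

8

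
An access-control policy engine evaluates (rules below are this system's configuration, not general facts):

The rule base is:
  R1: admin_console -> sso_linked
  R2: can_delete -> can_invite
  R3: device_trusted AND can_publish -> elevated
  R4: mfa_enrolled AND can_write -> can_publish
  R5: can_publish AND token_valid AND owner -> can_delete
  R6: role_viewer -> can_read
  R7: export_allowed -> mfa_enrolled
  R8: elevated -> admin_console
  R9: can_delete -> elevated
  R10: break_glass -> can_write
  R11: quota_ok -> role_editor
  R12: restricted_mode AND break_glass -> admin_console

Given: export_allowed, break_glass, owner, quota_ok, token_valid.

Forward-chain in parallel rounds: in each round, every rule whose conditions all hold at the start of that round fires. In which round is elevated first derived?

4

Round 1 fires R7, R10, R11, giving mfa_enrolled, can_write, role_editor.
Round 2 fires R4, giving can_publish.
Round 3 fires R5, giving can_delete.
Round 4 fires R2, R9, giving can_invite, elevated.
elevated first appears in round 4.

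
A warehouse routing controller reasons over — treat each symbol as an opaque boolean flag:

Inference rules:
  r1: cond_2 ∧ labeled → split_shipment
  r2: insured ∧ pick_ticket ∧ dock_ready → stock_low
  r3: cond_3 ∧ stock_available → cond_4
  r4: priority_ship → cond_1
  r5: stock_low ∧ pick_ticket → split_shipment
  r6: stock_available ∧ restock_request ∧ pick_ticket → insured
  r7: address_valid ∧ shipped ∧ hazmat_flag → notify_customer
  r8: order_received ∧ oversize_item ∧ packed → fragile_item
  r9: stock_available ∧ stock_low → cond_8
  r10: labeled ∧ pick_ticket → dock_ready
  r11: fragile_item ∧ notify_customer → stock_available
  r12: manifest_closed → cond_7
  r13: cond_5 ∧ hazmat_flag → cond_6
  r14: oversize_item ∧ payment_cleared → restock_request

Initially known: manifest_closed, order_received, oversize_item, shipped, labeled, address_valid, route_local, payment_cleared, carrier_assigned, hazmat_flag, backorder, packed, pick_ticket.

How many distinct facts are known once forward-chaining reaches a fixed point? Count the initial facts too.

23

Round 1: r7 [address_valid ∧ shipped ∧ hazmat_flag → notify_customer]; r8 [order_received ∧ oversize_item ∧ packed → fragile_item]; r10 [labeled ∧ pick_ticket → dock_ready]; r12 [manifest_closed → cond_7]; r14 [oversize_item ∧ payment_cleared → restock_request]. Adds notify_customer, fragile_item, dock_ready, cond_7, restock_request.
Round 2: r11 [fragile_item ∧ notify_customer → stock_available]. Adds stock_available.
Round 3: r6 [stock_available ∧ restock_request ∧ pick_ticket → insured]. Adds insured.
Round 4: r2 [insured ∧ pick_ticket ∧ dock_ready → stock_low]. Adds stock_low.
Round 5: r5 [stock_low ∧ pick_ticket → split_shipment]; r9 [stock_available ∧ stock_low → cond_8]. Adds split_shipment, cond_8.
Closure: {address_valid, backorder, carrier_assigned, cond_7, cond_8, dock_ready, fragile_item, hazmat_flag, insured, labeled, manifest_closed, notify_customer, order_received, oversize_item, packed, payment_cleared, pick_ticket, restock_request, route_local, shipped, split_shipment, stock_available, stock_low} — 23 facts.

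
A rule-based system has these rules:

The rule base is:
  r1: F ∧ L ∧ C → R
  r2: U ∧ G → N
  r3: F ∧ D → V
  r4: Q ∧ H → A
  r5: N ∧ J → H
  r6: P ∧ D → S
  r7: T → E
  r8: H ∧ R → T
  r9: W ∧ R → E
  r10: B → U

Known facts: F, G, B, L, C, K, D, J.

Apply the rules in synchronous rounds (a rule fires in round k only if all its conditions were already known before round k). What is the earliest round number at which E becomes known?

Round 1: r1 [F ∧ L ∧ C → R]; r3 [F ∧ D → V]; r10 [B → U]. Adds R, V, U.
Round 2: r2 [U ∧ G → N]. Adds N.
Round 3: r5 [N ∧ J → H]. Adds H.
Round 4: r8 [H ∧ R → T]. Adds T.
Round 5: r7 [T → E]. Adds E.
E first appears in round 5.

5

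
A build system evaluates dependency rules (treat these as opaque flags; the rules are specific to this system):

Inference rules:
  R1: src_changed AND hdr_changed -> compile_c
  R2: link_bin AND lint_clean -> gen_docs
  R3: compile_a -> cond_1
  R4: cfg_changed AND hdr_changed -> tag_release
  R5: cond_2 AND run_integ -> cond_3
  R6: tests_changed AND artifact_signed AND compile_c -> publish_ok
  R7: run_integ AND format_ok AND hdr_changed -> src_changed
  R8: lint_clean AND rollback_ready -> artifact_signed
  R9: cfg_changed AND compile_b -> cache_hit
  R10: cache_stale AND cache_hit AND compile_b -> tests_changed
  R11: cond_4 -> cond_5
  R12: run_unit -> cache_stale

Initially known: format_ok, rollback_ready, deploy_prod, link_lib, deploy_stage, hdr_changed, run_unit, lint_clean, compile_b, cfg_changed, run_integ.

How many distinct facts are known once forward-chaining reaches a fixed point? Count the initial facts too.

19

[1] R4 [cfg_changed AND hdr_changed -> tag_release]; R7 [run_integ AND format_ok AND hdr_changed -> src_changed]; R8 [lint_clean AND rollback_ready -> artifact_signed]; R9 [cfg_changed AND compile_b -> cache_hit]; R12 [run_unit -> cache_stale]. ⇒ new: tag_release, src_changed, artifact_signed, cache_hit, cache_stale.
[2] R1 [src_changed AND hdr_changed -> compile_c]; R10 [cache_stale AND cache_hit AND compile_b -> tests_changed]. ⇒ new: compile_c, tests_changed.
[3] R6 [tests_changed AND artifact_signed AND compile_c -> publish_ok]. ⇒ new: publish_ok.
Closure: {artifact_signed, cache_hit, cache_stale, cfg_changed, compile_b, compile_c, deploy_prod, deploy_stage, format_ok, hdr_changed, link_lib, lint_clean, publish_ok, rollback_ready, run_integ, run_unit, src_changed, tag_release, tests_changed} — 19 facts.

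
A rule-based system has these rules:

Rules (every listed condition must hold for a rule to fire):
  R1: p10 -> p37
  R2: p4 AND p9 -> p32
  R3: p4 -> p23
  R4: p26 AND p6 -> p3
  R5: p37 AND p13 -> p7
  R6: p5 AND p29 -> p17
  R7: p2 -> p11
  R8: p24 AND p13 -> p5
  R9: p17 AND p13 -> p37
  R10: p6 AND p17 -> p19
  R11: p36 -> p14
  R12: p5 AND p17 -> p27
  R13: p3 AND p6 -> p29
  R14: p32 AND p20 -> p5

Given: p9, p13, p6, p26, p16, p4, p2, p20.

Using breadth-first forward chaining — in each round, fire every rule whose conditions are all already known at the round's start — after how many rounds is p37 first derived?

4

Round 1: R2 [p4 AND p9 -> p32]; R3 [p4 -> p23]; R4 [p26 AND p6 -> p3]; R7 [p2 -> p11]. New: p32, p23, p3, p11.
Round 2: R13 [p3 AND p6 -> p29]; R14 [p32 AND p20 -> p5]. New: p29, p5.
Round 3: R6 [p5 AND p29 -> p17]. New: p17.
Round 4: R9 [p17 AND p13 -> p37]; R10 [p6 AND p17 -> p19]; R12 [p5 AND p17 -> p27]. New: p37, p19, p27.
p37 first appears in round 4.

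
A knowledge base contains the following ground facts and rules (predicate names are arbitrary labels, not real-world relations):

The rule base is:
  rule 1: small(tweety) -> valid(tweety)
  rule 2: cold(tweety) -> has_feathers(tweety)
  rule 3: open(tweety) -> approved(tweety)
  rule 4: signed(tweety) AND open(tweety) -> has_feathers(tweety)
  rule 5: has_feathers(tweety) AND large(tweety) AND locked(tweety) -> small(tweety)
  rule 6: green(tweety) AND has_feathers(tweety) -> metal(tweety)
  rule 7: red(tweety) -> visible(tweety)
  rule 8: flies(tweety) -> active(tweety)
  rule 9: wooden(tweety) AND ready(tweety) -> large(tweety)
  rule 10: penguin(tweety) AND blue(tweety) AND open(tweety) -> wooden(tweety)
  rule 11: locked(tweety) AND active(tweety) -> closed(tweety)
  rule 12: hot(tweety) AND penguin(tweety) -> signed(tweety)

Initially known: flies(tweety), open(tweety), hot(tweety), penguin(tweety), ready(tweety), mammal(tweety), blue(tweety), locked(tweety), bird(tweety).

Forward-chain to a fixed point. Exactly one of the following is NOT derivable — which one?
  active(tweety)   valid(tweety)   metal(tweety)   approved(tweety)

Round 1 — rule 3, rule 8, rule 10, rule 12, derive approved(tweety), active(tweety), wooden(tweety), signed(tweety).
Round 2 — rule 4, rule 9, rule 11, derive has_feathers(tweety), large(tweety), closed(tweety).
Round 3 — rule 5, derive small(tweety).
Round 4 — rule 1, derive valid(tweety).
Derived: approved(tweety) (round 1), active(tweety) (round 1), valid(tweety) (round 4). metal(tweety) never appears in any round.

metal(tweety)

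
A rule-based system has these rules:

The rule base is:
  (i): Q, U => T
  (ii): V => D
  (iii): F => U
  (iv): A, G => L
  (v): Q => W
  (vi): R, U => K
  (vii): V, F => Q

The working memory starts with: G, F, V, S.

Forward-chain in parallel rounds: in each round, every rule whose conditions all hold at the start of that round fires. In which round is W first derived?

Round 1: (ii) [V => D]; (iii) [F => U]; (vii) [V, F => Q]. Adds D, U, Q.
Round 2: (i) [Q, U => T]; (v) [Q => W]. Adds T, W.
W first appears in round 2.

2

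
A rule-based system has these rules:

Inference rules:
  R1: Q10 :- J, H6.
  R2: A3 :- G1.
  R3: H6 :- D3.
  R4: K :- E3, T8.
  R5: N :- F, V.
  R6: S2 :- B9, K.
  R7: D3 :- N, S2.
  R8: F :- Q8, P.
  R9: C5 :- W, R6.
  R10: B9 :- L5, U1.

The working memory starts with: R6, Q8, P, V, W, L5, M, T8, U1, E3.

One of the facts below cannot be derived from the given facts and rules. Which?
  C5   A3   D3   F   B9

A3

[1] R4 [K :- E3, T8.]; R8 [F :- Q8, P.]; R9 [C5 :- W, R6.]; R10 [B9 :- L5, U1.]. ⇒ new: K, F, C5, B9.
[2] R5 [N :- F, V.]; R6 [S2 :- B9, K.]. ⇒ new: N, S2.
[3] R7 [D3 :- N, S2.]. ⇒ new: D3.
[4] R3 [H6 :- D3.]. ⇒ new: H6.
Derived: D3 (round 3), B9 (round 1), C5 (round 1), F (round 1). A3 never appears in any round.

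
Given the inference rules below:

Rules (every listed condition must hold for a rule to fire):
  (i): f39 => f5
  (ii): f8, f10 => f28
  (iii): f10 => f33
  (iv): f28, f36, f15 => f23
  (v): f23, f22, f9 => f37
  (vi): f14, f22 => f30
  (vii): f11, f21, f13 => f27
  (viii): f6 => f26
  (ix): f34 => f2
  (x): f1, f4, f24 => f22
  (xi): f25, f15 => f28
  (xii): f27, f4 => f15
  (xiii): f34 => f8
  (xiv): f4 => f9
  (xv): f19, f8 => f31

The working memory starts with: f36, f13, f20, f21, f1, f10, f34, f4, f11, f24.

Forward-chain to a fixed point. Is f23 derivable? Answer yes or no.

yes

[1] (iii) [f10 => f33]; (vii) [f11, f21, f13 => f27]; (ix) [f34 => f2]; (x) [f1, f4, f24 => f22]; (xiii) [f34 => f8]; (xiv) [f4 => f9]. ⇒ new: f33, f27, f2, f22, f8, f9.
[2] (ii) [f8, f10 => f28]; (xii) [f27, f4 => f15]. ⇒ new: f28, f15.
[3] (iv) [f28, f36, f15 => f23]. ⇒ new: f23.
[4] (v) [f23, f22, f9 => f37]. ⇒ new: f37.
f23 appears in round 3, so it is derivable.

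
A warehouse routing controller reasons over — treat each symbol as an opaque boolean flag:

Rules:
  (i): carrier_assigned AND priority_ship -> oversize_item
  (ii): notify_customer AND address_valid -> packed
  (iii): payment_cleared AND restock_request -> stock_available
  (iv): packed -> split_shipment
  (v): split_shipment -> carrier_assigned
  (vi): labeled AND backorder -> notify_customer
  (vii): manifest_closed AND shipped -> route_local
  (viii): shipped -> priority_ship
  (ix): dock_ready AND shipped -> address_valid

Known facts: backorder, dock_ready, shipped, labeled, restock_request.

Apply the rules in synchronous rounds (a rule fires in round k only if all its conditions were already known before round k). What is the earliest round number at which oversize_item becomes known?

Round 1: (vi) [labeled AND backorder -> notify_customer]; (viii) [shipped -> priority_ship]; (ix) [dock_ready AND shipped -> address_valid]. New: notify_customer, priority_ship, address_valid.
Round 2: (ii) [notify_customer AND address_valid -> packed]. New: packed.
Round 3: (iv) [packed -> split_shipment]. New: split_shipment.
Round 4: (v) [split_shipment -> carrier_assigned]. New: carrier_assigned.
Round 5: (i) [carrier_assigned AND priority_ship -> oversize_item]. New: oversize_item.
oversize_item first appears in round 5.

5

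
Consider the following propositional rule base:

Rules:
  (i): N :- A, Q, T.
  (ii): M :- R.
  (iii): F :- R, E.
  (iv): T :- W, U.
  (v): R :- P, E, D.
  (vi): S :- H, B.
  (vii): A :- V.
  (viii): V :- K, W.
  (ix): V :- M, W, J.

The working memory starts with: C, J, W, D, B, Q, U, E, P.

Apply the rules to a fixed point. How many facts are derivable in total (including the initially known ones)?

16

[1] (iv) [T :- W, U.]; (v) [R :- P, E, D.]. ⇒ new: T, R.
[2] (ii) [M :- R.]; (iii) [F :- R, E.]. ⇒ new: M, F.
[3] (ix) [V :- M, W, J.]. ⇒ new: V.
[4] (vii) [A :- V.]. ⇒ new: A.
[5] (i) [N :- A, Q, T.]. ⇒ new: N.
Closure: {A, B, C, D, E, F, J, M, N, P, Q, R, T, U, V, W} — 16 facts.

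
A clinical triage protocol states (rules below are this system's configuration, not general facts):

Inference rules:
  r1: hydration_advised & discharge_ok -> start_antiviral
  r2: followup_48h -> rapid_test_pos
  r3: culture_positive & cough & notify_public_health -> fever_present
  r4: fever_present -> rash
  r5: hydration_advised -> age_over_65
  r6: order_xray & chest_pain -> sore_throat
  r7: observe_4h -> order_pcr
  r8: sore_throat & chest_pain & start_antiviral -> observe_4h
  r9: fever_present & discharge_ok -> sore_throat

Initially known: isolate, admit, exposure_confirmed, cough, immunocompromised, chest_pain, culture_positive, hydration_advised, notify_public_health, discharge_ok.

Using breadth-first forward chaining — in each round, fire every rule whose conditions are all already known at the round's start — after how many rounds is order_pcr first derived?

Round 1 fires r1, r3, r5, giving start_antiviral, fever_present, age_over_65.
Round 2 fires r4, r9, giving rash, sore_throat.
Round 3 fires r8, giving observe_4h.
Round 4 fires r7, giving order_pcr.
order_pcr first appears in round 4.

4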